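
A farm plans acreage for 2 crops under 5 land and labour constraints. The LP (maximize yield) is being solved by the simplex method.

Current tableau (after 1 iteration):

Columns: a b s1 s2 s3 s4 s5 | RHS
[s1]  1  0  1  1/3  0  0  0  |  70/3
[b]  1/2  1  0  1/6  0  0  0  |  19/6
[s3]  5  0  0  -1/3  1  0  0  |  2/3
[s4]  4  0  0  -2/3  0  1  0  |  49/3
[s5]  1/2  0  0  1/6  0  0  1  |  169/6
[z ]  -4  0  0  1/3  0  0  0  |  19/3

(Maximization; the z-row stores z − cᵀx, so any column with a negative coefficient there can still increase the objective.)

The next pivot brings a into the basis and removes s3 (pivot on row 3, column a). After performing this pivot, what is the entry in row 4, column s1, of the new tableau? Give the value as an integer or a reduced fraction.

Pivot element is row 3, column a: 5.
Normalize row 3: new (row 3, s1) = 0/5 = 0.
row 4 ← row 4 − 4·(new row 3): 0 − 4·0 = 0.

0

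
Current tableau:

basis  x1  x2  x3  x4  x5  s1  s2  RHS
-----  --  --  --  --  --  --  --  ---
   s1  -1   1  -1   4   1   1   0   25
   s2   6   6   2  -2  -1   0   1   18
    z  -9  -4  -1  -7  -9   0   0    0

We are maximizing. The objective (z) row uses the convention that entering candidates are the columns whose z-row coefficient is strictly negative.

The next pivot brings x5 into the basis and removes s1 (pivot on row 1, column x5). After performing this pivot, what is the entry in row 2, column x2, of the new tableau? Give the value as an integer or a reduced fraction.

Pivot element is row 1, column x5: 1.
Normalize row 1: new (row 1, x2) = 1/1 = 1.
row 2 ← row 2 − (-1)·(new row 1): 6 − (-1)·1 = 7.

7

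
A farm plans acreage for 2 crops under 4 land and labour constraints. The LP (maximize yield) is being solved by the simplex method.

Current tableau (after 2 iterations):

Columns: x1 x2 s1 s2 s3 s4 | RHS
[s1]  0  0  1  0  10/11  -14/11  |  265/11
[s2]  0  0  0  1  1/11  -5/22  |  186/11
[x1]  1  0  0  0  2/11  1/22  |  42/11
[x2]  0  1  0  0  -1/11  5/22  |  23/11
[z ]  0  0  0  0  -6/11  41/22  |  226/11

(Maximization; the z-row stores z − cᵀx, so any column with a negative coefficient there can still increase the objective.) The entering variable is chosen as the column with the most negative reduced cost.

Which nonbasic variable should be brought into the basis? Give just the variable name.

s3

Objective-row coefficients: x1: 0, x2: 0, s1: 0, s2: 0, s3: -6/11, s4: 41/22.
The most negative is -6/11 in column s3, so s3 enters.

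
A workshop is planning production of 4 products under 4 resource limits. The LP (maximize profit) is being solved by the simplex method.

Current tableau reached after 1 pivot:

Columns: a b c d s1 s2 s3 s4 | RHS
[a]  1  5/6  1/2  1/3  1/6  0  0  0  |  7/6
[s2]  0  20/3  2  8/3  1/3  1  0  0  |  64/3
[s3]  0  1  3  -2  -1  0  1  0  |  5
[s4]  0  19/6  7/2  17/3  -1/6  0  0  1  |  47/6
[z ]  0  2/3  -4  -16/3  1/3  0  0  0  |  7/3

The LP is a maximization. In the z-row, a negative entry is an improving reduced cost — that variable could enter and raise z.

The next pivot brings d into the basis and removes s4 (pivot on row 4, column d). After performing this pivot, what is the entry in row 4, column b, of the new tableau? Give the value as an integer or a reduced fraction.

19/34

Pivot element is row 4, column d: 17/3.
Normalize row 4: new (row 4, b) = (19/6)/(17/3) = 19/34.
Row 4 is the pivot row, so the entry is 19/34.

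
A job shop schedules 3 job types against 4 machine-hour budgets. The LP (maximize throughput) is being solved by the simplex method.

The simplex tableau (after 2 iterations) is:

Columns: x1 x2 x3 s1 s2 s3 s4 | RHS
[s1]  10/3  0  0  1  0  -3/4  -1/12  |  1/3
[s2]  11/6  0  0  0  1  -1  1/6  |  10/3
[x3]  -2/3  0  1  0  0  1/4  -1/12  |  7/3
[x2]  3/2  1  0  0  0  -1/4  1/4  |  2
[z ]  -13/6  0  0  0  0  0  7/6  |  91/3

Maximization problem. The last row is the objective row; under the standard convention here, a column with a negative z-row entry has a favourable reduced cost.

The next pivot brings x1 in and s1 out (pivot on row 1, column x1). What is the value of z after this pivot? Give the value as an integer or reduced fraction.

Minimum ratio for x1: (1/3)/(10/3) = 1/10.
z changes by −(z-row coeff of x1)·ratio = −(-13/6)·(1/10) = 13/60.
New z = 91/3 + (13/60) = 611/20.

611/20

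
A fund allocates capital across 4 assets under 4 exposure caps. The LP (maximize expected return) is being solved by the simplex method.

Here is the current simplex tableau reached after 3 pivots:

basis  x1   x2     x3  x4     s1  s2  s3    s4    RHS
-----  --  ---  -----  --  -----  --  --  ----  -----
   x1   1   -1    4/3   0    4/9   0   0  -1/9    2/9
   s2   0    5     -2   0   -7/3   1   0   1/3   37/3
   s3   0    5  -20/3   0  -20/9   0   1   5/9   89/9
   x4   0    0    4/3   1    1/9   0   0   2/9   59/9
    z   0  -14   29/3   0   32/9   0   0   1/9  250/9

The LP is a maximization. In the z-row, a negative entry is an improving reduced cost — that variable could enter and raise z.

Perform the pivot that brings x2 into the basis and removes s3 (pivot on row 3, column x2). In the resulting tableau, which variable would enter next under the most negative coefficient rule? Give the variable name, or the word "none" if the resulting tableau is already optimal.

x3

Pivot element 5. New z-row = old z-row − (-14)·(row 3/5).
Updated z-row coefficients: x1: 0, x2: 0, x3: -9, x4: 0, s1: -8/3, s2: 0, s3: 14/5, s4: 5/3.
The most negative is -9 in column x3, so x3 would enter next.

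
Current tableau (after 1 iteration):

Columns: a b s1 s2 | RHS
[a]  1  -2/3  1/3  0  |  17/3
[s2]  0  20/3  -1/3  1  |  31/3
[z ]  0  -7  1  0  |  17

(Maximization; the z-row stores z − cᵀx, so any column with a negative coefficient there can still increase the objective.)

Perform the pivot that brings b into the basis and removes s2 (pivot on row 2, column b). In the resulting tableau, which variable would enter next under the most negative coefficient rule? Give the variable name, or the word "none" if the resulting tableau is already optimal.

none

Pivot element 20/3. New z-row = old z-row − (-7)·(row 2/(20/3)).
Updated z-row coefficients: a: 0, b: 0, s1: 13/20, s2: 21/20.
No coefficient is strictly negative; the tableau after this pivot is optimal.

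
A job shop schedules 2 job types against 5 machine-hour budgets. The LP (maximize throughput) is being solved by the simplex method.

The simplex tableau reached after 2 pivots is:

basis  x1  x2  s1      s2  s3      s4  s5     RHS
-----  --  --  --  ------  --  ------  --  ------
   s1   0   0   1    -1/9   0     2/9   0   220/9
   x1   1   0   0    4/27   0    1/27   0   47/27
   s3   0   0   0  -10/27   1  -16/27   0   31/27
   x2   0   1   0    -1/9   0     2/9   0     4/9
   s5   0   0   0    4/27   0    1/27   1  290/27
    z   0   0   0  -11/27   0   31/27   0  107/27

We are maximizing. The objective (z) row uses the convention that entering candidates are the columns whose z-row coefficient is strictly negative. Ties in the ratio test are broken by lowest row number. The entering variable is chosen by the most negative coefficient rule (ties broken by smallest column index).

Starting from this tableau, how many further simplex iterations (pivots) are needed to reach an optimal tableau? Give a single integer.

1

pivot: s2 in, x1 out → z = 35/4
No improving column remains; optimal.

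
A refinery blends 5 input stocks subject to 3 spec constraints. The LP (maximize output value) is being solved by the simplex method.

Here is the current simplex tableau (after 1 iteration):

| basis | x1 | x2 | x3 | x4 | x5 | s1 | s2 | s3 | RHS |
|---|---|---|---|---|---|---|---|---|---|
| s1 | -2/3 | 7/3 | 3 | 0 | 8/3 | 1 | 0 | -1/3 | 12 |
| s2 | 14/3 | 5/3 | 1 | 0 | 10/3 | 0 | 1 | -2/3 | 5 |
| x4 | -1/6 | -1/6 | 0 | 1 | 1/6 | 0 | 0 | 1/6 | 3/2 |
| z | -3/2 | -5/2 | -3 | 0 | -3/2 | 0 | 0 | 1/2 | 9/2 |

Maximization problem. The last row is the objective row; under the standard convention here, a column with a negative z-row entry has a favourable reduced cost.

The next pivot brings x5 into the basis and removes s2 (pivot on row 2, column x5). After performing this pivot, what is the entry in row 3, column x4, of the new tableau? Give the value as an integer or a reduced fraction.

Pivot element is row 2, column x5: 10/3.
Normalize row 2: new (row 2, x4) = 0/(10/3) = 0.
row 3 ← row 3 − (1/6)·(new row 2): 1 − (1/6)·0 = 1.

1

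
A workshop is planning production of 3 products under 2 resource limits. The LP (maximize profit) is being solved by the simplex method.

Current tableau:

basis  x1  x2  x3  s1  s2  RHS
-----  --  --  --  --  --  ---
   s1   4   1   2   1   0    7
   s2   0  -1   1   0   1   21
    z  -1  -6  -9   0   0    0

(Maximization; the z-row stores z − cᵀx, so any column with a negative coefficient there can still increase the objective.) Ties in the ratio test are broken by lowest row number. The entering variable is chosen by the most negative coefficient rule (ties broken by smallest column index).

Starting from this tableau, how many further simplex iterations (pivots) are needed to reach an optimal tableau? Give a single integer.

pivot: x3 in, s1 out → z = 63/2
pivot: x2 in, x3 out → z = 42
No improving column remains; optimal.

2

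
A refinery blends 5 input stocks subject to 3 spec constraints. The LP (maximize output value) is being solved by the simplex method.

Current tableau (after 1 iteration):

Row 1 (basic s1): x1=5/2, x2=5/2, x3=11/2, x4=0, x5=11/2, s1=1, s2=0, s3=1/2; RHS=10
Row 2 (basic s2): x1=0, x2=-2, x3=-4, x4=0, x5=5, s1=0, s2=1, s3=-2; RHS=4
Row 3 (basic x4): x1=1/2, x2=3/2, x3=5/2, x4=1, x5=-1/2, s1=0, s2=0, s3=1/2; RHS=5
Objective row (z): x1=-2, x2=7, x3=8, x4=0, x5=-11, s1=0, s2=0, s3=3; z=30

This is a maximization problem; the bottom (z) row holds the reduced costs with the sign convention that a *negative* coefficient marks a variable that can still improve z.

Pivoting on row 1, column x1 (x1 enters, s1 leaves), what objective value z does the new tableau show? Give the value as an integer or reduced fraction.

38

Minimum ratio for x1: 10/(5/2) = 4.
z changes by −(z-row coeff of x1)·ratio = −(-2)·4 = 8.
New z = 30 + 8 = 38.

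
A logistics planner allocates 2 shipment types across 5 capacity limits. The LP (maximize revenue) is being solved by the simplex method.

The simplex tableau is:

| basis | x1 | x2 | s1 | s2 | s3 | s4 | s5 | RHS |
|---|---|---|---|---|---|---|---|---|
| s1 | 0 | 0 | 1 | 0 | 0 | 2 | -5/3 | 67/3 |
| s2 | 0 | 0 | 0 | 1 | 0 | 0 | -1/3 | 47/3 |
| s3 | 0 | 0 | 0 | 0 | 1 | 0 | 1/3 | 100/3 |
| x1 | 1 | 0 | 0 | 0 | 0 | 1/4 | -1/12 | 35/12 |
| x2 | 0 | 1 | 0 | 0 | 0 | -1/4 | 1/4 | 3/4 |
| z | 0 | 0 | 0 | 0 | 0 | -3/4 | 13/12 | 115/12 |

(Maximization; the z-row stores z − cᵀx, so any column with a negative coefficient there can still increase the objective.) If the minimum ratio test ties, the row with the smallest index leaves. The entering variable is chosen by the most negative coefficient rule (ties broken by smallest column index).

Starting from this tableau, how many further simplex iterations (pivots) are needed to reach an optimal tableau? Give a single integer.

pivot: s4 in, s1 out → z = 431/24
No improving column remains; optimal.

1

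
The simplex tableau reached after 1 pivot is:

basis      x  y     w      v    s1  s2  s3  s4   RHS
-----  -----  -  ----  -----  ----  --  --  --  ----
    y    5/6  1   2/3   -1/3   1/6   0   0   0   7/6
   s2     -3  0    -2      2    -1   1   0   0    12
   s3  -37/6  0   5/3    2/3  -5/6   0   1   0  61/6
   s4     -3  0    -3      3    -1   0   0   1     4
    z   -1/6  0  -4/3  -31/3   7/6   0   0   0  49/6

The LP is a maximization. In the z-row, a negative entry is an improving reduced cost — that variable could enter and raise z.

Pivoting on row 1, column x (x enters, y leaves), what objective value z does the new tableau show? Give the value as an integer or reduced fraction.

Minimum ratio for x: (7/6)/(5/6) = 7/5.
z changes by −(z-row coeff of x)·ratio = −(-1/6)·(7/5) = 7/30.
New z = 49/6 + (7/30) = 42/5.

42/5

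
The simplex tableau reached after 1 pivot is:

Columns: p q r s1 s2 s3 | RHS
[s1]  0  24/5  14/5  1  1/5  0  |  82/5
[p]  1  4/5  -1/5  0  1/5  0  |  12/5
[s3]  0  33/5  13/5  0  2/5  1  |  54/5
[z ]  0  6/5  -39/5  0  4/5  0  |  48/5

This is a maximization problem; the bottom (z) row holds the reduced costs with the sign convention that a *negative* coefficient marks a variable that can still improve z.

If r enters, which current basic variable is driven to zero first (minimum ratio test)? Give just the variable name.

Ratios: row 1 (s1): (82/5)/(14/5) = 41/7; row 2 (p): entry -1/5 ≤ 0, skip; row 3 (s3): (54/5)/(13/5) = 54/13.
Minimum ratio 54/13 is in the s3 row, so s3 leaves.

s3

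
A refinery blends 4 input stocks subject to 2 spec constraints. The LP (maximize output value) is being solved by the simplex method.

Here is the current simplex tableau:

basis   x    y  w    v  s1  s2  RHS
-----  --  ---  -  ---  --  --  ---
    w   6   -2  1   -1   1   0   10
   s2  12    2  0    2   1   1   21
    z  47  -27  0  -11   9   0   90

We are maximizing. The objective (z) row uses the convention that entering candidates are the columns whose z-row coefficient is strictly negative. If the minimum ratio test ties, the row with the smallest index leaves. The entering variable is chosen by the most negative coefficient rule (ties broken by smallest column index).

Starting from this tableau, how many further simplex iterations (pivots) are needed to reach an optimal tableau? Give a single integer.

1

pivot: y in, s2 out → z = 747/2
No improving column remains; optimal.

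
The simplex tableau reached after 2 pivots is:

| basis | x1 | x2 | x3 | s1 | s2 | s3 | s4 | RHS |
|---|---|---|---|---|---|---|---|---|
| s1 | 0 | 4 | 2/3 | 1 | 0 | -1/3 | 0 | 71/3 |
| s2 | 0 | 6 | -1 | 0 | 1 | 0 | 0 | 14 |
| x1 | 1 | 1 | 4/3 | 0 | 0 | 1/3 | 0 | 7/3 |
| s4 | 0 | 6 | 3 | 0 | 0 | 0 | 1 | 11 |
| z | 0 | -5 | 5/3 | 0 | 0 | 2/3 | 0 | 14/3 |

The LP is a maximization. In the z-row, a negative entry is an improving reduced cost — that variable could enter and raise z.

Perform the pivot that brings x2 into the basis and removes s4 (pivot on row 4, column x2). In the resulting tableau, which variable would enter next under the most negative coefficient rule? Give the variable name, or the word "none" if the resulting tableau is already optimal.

none

Pivot element 6. New z-row = old z-row − (-5)·(row 4/6).
Updated z-row coefficients: x1: 0, x2: 0, x3: 25/6, s1: 0, s2: 0, s3: 2/3, s4: 5/6.
No coefficient is strictly negative; the tableau after this pivot is optimal.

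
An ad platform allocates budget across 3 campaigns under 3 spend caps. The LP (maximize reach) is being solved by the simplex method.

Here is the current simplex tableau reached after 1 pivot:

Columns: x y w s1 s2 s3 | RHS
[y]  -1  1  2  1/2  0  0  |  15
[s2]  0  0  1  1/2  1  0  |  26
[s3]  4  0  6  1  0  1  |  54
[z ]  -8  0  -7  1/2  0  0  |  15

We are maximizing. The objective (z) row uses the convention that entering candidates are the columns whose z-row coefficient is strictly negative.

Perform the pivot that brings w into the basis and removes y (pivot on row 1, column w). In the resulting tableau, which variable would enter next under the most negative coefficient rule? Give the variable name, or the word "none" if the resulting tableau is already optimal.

x

Pivot element 2. New z-row = old z-row − (-7)·(row 1/2).
Updated z-row coefficients: x: -23/2, y: 7/2, w: 0, s1: 9/4, s2: 0, s3: 0.
The most negative is -23/2 in column x, so x would enter next.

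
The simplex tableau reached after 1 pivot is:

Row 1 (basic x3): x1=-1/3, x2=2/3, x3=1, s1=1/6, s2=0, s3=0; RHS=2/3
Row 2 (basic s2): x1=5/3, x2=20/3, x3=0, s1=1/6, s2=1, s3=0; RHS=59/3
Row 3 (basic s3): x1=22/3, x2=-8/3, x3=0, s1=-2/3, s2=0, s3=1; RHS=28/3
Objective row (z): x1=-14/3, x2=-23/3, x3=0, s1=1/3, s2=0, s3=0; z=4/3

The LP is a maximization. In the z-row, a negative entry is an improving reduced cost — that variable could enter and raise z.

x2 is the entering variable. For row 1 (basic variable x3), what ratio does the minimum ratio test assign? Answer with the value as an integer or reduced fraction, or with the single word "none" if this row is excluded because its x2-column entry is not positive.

Ratio = RHS / (x2 entry) = (2/3) / (2/3) = 1.

1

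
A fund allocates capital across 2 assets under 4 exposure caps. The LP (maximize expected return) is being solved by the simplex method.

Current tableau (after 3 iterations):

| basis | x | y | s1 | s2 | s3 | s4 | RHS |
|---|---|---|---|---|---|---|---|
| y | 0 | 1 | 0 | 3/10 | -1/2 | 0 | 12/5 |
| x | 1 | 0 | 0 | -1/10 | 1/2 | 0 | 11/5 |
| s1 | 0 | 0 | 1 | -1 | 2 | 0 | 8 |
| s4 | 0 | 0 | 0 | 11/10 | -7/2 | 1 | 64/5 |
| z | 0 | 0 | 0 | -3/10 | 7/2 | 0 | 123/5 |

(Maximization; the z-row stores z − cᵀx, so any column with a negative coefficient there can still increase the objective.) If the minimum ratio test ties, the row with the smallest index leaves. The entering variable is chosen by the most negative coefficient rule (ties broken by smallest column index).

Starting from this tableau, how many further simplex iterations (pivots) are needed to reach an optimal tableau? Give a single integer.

pivot: s2 in, y out → z = 27
No improving column remains; optimal.

1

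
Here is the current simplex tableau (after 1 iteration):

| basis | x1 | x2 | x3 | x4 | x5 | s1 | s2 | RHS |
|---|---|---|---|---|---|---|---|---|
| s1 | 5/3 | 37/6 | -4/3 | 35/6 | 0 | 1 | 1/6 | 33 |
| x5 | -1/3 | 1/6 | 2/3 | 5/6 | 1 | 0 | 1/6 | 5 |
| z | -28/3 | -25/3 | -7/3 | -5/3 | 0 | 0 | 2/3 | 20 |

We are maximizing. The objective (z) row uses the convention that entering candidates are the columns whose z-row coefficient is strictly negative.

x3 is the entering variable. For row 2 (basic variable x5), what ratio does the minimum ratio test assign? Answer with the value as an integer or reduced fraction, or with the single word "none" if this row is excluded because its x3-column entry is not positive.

Ratio = RHS / (x3 entry) = 5 / (2/3) = 15/2.

15/2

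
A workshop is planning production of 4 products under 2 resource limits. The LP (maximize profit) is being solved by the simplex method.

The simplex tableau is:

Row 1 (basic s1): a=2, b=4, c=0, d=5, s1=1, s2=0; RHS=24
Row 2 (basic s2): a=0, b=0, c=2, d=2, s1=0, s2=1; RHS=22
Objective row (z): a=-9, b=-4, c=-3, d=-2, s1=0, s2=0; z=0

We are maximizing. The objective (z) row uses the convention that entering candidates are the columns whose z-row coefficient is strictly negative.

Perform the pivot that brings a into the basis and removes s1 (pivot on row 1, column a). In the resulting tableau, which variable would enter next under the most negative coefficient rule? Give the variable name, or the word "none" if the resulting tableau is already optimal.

c

Pivot element 2. New z-row = old z-row − (-9)·(row 1/2).
Updated z-row coefficients: a: 0, b: 14, c: -3, d: 41/2, s1: 9/2, s2: 0.
The most negative is -3 in column c, so c would enter next.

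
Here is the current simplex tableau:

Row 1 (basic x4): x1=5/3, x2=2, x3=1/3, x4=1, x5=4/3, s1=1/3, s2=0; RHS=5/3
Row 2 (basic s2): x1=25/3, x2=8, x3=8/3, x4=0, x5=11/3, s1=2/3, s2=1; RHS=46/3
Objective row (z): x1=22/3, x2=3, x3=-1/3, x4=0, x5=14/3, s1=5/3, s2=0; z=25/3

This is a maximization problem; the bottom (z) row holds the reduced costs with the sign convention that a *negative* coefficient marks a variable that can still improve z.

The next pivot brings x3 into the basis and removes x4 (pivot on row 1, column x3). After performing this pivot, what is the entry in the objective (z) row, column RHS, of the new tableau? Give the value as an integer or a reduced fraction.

10

Pivot element is row 1, column x3: 1/3.
Normalize row 1: new (row 1, RHS) = (5/3)/(1/3) = 5.
z-row ← z-row − (-1/3)·(new row 1): 25/3 − (-1/3)·5 = 10.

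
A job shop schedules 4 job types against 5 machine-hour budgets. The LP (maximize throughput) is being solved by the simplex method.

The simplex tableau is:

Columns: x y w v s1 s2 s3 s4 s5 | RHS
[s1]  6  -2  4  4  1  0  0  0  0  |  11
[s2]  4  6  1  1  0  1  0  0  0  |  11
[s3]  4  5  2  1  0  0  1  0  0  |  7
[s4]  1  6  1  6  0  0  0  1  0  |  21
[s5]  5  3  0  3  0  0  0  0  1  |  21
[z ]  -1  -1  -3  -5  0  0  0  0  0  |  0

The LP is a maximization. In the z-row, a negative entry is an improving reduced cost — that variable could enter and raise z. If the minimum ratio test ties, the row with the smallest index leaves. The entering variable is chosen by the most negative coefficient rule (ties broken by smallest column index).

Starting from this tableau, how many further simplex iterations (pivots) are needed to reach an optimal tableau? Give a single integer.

pivot: v in, s1 out → z = 55/4
pivot: y in, s4 out → z = 31/2
No improving column remains; optimal.

2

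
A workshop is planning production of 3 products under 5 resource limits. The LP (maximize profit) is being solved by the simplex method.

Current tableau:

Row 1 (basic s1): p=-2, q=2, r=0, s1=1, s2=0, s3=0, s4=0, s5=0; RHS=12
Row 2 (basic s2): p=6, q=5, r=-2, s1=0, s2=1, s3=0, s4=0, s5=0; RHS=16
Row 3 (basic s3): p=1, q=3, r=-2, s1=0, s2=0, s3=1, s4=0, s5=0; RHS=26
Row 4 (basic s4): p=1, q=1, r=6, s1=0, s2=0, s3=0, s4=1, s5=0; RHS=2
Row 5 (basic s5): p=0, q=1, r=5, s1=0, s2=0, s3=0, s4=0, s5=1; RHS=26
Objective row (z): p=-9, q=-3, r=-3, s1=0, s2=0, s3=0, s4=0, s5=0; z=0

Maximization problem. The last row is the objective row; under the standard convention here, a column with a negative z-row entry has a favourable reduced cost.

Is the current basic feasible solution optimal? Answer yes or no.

Column p has objective-row coefficient -9, which is negative; an improving pivot exists, so not yet optimal.

no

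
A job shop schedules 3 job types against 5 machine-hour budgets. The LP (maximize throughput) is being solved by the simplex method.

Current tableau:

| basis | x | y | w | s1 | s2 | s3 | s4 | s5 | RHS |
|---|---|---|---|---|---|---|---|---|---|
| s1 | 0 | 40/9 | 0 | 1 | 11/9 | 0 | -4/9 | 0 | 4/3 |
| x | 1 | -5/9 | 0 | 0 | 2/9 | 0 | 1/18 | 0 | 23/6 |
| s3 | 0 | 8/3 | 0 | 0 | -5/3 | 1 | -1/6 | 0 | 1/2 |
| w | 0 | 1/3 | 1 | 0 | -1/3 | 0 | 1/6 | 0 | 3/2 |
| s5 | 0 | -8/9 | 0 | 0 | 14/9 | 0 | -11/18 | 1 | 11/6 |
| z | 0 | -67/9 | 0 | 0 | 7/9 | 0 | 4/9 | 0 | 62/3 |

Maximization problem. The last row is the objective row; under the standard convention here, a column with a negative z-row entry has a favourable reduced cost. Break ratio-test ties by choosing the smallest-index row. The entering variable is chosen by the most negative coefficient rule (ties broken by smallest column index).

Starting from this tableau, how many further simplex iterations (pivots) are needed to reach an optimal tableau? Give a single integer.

3

pivot: y in, s3 out → z = 353/16
pivot: s2 in, s1 out → z = 1443/64
pivot: s4 in, w out → z = 24
No improving column remains; optimal.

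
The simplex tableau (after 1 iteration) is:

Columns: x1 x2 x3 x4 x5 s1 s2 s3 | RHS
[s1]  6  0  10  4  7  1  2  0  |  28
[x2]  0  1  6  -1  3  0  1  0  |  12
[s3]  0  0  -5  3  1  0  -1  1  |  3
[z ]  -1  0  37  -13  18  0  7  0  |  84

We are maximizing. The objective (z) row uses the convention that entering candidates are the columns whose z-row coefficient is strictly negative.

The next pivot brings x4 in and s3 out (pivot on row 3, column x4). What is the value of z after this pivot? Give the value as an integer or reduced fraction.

Minimum ratio for x4: 3/3 = 1.
z changes by −(z-row coeff of x4)·ratio = −(-13)·1 = 13.
New z = 84 + 13 = 97.

97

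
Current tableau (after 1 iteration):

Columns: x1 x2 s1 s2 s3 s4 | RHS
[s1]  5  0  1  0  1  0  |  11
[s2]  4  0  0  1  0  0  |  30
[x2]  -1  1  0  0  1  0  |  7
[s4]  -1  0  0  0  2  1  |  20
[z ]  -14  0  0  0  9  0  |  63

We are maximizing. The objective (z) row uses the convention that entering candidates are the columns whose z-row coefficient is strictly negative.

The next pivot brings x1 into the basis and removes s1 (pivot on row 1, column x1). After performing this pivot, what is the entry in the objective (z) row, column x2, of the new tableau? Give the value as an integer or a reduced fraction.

Pivot element is row 1, column x1: 5.
Normalize row 1: new (row 1, x2) = 0/5 = 0.
z-row ← z-row − (-14)·(new row 1): 0 − (-14)·0 = 0.

0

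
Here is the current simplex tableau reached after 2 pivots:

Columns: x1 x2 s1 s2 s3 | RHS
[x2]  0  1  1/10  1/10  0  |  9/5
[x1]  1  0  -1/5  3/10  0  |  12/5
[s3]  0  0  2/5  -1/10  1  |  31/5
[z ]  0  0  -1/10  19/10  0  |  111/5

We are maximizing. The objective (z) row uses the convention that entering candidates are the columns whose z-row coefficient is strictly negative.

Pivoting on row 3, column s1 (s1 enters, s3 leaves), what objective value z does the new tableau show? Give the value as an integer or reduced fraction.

Minimum ratio for s1: (31/5)/(2/5) = 31/2.
z changes by −(z-row coeff of s1)·ratio = −(-1/10)·(31/2) = 31/20.
New z = 111/5 + (31/20) = 95/4.

95/4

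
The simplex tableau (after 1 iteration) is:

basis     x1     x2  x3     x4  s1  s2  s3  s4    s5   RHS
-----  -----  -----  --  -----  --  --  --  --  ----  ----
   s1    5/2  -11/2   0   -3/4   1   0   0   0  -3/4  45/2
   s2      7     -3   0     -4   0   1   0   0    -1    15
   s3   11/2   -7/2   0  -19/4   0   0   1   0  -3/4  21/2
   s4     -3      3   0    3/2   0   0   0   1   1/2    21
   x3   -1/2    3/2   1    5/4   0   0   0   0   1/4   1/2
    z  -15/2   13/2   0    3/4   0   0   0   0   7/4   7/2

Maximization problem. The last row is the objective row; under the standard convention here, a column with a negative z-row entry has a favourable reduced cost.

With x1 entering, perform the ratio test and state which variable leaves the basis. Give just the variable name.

s3

Ratios: row 1 (s1): (45/2)/(5/2) = 9; row 2 (s2): 15/7 = 15/7; row 3 (s3): (21/2)/(11/2) = 21/11; row 4 (s4): entry -3 ≤ 0, skip; row 5 (x3): entry -1/2 ≤ 0, skip.
Minimum ratio 21/11 is in the s3 row, so s3 leaves.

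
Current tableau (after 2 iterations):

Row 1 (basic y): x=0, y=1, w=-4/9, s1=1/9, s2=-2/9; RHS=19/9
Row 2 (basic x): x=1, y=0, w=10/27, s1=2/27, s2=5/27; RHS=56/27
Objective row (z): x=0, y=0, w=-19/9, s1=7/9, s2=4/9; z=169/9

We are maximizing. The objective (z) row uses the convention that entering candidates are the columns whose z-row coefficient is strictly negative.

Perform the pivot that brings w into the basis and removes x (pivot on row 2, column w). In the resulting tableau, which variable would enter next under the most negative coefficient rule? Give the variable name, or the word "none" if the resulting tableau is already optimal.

none

Pivot element 10/27. New z-row = old z-row − (-19/9)·(row 2/(10/27)).
Updated z-row coefficients: x: 57/10, y: 0, w: 0, s1: 6/5, s2: 3/2.
No coefficient is strictly negative; the tableau after this pivot is optimal.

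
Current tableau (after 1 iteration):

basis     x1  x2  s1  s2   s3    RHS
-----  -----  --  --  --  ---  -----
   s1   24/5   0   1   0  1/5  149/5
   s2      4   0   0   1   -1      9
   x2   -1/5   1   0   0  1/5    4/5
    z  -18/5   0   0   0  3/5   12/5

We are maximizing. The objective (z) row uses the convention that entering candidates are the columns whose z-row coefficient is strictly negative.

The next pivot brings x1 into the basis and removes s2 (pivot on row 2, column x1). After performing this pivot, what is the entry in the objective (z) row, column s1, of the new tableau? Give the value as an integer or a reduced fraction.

Pivot element is row 2, column x1: 4.
Normalize row 2: new (row 2, s1) = 0/4 = 0.
z-row ← z-row − (-18/5)·(new row 2): 0 − (-18/5)·0 = 0.

0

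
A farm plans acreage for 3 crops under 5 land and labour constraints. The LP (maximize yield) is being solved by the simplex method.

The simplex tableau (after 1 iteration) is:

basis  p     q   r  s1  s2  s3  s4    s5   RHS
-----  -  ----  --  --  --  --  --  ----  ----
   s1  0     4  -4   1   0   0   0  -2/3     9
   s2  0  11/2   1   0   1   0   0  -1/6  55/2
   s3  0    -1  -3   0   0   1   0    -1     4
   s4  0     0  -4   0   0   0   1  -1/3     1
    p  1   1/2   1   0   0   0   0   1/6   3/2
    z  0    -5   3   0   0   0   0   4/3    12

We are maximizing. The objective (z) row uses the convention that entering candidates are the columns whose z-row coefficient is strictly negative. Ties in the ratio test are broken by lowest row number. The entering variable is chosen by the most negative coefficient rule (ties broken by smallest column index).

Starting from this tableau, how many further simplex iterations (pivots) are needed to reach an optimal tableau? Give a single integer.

2

pivot: q in, s1 out → z = 93/4
pivot: r in, p out → z = 95/4
No improving column remains; optimal.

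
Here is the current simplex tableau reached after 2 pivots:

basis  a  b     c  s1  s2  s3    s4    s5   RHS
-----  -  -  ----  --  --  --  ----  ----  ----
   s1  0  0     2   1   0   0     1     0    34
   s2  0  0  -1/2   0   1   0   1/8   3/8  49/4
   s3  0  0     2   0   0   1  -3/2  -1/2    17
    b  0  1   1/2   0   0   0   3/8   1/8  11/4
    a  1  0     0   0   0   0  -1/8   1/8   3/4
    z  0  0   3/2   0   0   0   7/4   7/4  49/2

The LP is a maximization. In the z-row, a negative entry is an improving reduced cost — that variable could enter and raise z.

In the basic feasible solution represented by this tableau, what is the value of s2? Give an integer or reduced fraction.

s2 is basic (row 2); its value is the RHS of that row: 49/4.

49/4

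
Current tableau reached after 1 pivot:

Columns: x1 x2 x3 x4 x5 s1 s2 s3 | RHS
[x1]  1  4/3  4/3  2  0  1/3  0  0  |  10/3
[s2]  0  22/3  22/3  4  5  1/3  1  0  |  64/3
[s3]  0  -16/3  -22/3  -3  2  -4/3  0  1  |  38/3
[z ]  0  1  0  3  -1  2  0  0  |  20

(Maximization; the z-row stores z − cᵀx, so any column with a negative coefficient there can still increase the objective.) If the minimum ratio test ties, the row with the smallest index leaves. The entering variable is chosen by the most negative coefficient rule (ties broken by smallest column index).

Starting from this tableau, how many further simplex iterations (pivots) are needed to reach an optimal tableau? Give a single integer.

pivot: x5 in, s2 out → z = 364/15
No improving column remains; optimal.

1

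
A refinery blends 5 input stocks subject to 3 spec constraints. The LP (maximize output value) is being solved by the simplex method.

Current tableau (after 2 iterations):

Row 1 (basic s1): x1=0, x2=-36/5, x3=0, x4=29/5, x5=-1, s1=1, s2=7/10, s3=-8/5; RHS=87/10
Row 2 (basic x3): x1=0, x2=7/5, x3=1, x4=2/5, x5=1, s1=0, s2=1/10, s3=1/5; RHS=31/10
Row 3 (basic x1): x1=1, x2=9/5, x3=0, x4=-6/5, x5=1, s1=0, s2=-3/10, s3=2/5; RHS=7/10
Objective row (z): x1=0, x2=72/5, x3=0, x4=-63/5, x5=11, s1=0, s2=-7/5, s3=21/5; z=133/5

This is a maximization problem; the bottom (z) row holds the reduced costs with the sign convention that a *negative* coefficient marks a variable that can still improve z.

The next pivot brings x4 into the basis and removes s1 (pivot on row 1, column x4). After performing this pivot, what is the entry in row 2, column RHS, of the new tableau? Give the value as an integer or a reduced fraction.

5/2

Pivot element is row 1, column x4: 29/5.
Normalize row 1: new (row 1, RHS) = (87/10)/(29/5) = 3/2.
row 2 ← row 2 − (2/5)·(new row 1): 31/10 − (2/5)·(3/2) = 5/2.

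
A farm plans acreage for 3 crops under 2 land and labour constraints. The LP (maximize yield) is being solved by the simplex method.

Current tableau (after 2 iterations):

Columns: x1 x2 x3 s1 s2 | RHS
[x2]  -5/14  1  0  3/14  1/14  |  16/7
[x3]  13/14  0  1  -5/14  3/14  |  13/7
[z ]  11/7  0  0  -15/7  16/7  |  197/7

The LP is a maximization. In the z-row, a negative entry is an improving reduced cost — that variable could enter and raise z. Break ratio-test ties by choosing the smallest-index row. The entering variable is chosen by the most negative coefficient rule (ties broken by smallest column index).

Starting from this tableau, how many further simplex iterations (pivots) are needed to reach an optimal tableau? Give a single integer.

2

pivot: s1 in, x2 out → z = 51
pivot: x1 in, x3 out → z = 85
No improving column remains; optimal.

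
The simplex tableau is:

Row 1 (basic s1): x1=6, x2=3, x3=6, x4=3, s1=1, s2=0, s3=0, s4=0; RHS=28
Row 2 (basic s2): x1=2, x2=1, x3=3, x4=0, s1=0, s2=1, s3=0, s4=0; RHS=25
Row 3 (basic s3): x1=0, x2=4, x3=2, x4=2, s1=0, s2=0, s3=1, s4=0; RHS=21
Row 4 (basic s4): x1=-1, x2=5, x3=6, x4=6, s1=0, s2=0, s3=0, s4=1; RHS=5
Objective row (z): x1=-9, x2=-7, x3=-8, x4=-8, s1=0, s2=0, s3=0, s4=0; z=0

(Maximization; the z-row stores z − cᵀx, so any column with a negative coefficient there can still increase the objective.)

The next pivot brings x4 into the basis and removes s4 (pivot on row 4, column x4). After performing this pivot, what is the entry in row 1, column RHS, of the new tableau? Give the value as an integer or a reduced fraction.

51/2

Pivot element is row 4, column x4: 6.
Normalize row 4: new (row 4, RHS) = 5/6 = 5/6.
row 1 ← row 1 − 3·(new row 4): 28 − 3·(5/6) = 51/2.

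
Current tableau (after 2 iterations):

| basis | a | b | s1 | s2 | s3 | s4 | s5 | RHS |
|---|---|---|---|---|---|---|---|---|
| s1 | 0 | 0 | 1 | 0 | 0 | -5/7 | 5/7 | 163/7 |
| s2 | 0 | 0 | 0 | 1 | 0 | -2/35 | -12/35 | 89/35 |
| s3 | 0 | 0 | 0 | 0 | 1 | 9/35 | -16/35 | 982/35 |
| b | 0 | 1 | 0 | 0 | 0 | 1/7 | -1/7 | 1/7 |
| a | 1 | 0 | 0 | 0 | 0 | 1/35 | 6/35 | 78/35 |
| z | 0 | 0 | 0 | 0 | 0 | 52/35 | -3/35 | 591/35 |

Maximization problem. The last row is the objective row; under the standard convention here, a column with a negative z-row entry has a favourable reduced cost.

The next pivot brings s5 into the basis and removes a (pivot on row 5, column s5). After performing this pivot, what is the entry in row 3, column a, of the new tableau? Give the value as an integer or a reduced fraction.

Pivot element is row 5, column s5: 6/35.
Normalize row 5: new (row 5, a) = 1/(6/35) = 35/6.
row 3 ← row 3 − (-16/35)·(new row 5): 0 − (-16/35)·(35/6) = 8/3.

8/3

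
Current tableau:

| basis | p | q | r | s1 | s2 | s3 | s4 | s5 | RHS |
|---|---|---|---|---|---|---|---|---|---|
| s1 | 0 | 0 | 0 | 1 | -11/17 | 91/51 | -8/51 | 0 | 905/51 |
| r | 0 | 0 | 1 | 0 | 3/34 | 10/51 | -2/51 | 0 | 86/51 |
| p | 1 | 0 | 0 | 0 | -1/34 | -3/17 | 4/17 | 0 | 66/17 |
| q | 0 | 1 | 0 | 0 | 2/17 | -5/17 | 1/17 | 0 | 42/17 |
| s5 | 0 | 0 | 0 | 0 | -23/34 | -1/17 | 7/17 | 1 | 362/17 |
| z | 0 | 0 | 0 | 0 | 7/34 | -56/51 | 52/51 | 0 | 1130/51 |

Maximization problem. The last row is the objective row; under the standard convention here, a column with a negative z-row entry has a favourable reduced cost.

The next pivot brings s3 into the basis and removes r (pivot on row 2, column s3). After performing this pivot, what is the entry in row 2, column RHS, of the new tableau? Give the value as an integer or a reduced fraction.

Pivot element is row 2, column s3: 10/51.
Normalize row 2: new (row 2, RHS) = (86/51)/(10/51) = 43/5.
Row 2 is the pivot row, so the entry is 43/5.

43/5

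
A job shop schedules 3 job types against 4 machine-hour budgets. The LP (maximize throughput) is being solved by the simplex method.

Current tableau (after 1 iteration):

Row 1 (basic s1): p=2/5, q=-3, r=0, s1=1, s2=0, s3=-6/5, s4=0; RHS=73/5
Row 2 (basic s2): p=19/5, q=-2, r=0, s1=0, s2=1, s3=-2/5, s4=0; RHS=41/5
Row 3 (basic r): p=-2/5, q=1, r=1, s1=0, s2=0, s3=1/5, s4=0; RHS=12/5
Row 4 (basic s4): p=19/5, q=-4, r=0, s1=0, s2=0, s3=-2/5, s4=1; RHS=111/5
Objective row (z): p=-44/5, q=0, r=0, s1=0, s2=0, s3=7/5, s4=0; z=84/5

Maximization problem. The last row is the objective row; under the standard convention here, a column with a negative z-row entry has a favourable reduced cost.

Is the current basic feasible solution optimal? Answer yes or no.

no

Column p has objective-row coefficient -44/5, which is negative; an improving pivot exists, so not yet optimal.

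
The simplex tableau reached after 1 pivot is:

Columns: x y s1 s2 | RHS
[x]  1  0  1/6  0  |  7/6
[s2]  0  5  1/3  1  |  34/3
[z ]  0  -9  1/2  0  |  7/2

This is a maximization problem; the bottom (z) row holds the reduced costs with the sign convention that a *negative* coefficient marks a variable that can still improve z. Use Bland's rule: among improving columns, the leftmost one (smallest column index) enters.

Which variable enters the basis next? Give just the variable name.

y

Objective-row coefficients: x: 0, y: -9, s1: 1/2, s2: 0.
Improving columns: y. Bland's rule picks the smallest column index → y.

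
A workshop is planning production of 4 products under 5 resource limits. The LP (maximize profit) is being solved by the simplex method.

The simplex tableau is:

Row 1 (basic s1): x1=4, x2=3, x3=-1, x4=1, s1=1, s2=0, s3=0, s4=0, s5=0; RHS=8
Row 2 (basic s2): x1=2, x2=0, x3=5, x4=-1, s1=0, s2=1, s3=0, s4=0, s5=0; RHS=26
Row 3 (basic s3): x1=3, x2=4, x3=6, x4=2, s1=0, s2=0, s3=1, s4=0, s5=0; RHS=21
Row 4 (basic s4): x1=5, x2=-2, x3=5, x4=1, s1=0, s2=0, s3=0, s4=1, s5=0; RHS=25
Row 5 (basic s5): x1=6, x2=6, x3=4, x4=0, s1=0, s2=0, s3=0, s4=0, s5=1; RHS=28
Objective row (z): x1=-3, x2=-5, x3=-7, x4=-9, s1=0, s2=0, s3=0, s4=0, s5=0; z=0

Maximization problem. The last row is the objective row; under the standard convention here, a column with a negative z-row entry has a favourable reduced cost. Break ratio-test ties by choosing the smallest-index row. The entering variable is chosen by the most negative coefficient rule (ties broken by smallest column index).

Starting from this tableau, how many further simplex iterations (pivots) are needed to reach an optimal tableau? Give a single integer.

2

pivot: x4 in, s1 out → z = 72
pivot: x3 in, s3 out → z = 82
No improving column remains; optimal.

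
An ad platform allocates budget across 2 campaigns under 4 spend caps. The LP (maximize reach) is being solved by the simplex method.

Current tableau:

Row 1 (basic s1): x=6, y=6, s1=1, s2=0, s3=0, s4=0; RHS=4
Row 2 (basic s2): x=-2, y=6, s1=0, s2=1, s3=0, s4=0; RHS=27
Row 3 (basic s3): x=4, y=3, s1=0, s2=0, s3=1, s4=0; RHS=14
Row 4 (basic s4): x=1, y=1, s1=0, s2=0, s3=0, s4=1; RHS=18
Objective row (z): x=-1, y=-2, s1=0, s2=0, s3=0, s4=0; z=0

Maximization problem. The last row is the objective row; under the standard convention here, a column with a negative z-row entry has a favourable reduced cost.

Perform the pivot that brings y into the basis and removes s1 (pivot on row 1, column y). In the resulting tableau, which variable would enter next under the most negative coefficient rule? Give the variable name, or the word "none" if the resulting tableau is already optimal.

none

Pivot element 6. New z-row = old z-row − (-2)·(row 1/6).
Updated z-row coefficients: x: 1, y: 0, s1: 1/3, s2: 0, s3: 0, s4: 0.
No coefficient is strictly negative; the tableau after this pivot is optimal.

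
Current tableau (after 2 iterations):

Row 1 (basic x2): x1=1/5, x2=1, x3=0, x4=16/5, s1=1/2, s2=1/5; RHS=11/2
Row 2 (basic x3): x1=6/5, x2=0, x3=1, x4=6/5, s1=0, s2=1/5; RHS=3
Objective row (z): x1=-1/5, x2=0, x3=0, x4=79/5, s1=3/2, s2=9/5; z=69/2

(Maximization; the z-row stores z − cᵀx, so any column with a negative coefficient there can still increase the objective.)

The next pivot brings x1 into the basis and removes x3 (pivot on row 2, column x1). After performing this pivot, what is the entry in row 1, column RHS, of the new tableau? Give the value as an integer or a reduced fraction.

5

Pivot element is row 2, column x1: 6/5.
Normalize row 2: new (row 2, RHS) = 3/(6/5) = 5/2.
row 1 ← row 1 − (1/5)·(new row 2): 11/2 − (1/5)·(5/2) = 5.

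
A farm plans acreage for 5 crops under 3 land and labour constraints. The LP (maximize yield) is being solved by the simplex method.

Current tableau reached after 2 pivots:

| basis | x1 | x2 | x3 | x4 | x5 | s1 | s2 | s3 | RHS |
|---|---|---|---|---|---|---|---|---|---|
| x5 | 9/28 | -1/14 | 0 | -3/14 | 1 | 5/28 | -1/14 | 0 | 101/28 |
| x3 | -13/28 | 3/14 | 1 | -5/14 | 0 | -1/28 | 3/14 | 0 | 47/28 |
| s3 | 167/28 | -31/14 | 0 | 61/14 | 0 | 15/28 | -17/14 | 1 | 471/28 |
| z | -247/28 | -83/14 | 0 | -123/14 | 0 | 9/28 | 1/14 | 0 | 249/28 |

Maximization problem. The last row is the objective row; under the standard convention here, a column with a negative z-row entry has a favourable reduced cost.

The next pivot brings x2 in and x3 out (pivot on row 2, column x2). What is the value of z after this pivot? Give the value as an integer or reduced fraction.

Minimum ratio for x2: (47/28)/(3/14) = 47/6.
z changes by −(z-row coeff of x2)·ratio = −(-83/14)·(47/6) = 3901/84.
New z = 249/28 + (3901/84) = 166/3.

166/3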